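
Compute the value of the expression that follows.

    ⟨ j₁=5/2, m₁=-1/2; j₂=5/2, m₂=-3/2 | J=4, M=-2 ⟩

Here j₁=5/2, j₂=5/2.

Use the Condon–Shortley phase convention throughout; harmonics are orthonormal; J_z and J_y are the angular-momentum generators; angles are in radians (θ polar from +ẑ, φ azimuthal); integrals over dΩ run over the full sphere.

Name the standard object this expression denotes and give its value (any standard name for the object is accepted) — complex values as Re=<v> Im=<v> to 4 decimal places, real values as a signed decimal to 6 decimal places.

Clebsch–Gordan coefficient, +√(5/28) ≈ +0.422577

This is a Clebsch–Gordan (vector-coupling) coefficient.
triangle: 1!×4!×4!/10! = 576/3628800
(j±m)!: 2!×3!×1!×4!×2!×6! = 414720
prefactor² = (2J+1)×Δ×N² = 20736/35
  k=0: +1/(0!×1!×3!×1!×1!×3!) = 1/36
  k=1: −1/(1!×0!×2!×0!×2!×4!) = -1/96
Σ = 5/288  ⇒  CG² = 20736/35×(5/288)² = 5/28
CG = +√(5/28) = +0.422577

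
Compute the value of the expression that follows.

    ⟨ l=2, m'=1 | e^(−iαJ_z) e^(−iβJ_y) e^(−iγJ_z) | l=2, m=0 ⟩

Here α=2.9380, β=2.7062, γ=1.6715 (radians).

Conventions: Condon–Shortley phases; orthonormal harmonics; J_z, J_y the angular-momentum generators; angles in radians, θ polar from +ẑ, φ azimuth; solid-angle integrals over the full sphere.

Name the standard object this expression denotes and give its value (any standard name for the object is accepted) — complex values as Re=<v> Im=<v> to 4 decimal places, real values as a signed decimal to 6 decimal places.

Wigner D-matrix element, Re=-0.4587 Im=-0.0947

This is a Wigner D-matrix element — the rotation-matrix element ⟨l m'| R(α,β,γ) |l m⟩ in the angular-momentum basis.
Split into d^2_{1,0}(β=2.7062) × two z-phases.
c=cos(2.706200/2)=0.215981, s=sin(2.706200/2)=0.976398; N=√[6·1·2·2]=4.898979
k∈{0,1} keeps every argument non-negative
  k=0: (−1)^1·4.8990/(2)·0.2160^3·0.9764^1 = -0.024096
  k=1: (−1)^2·4.8990/(2)·0.2160^1·0.9764^3 = +0.492460
d^2_{1,0}(2.7062) = -0.024096 +0.492460 = +0.468364
Phases: e^{-i·(1)·2.9380}=-0.979347-0.202189i, e^{-i·(0)·1.6715}=+1.000000+0.000000i ⇒ D=-0.458691-0.094698i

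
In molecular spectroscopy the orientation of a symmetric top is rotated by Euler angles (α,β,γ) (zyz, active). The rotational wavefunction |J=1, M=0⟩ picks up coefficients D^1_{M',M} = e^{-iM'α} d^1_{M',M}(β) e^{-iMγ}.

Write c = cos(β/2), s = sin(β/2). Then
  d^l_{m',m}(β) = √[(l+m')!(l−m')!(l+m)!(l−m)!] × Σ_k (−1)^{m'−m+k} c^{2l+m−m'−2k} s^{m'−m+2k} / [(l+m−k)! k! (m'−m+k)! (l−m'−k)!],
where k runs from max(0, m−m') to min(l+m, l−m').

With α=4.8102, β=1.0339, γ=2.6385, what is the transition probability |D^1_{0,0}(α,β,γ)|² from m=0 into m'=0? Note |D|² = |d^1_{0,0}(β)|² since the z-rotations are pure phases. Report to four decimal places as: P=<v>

P=0.2616

Split into d^1_{0,0}(β=1.0339) × two z-phases.
With c≡cos(β/2)=0.869331 and s≡sin(β/2)=0.494231, N=[1·1·1·1]^{1/2}=1.000000
The bounds max(0,m−m')=0 and min(l+m,l−m')=1 give 2 terms
  k=0: (−1)^0·1.0000/(1)·0.8693^2·0.4942^0 = +0.755736
  k=1: (−1)^1·1.0000/(1)·0.8693^0·0.4942^2 = -0.244264
d^1_{0,0}(1.0339) = +0.755736 -0.244264 = +0.511471
|D^1_{0,0}|² = |d^1_{0,0}(β)|² = (+0.511471)² = 0.261603 (the z-rotation phases have unit modulus)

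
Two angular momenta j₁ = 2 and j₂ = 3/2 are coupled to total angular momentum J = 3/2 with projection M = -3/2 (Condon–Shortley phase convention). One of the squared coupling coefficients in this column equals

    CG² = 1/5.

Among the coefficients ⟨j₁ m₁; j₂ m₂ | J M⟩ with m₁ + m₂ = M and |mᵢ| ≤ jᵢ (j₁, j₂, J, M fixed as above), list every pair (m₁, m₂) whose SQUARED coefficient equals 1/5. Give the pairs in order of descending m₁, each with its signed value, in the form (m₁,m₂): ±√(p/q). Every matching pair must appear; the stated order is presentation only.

(0,-3/2): +√(1/5)

Admissible pairs with m₁+m₂ = M = -3/2: (-2,1/2), (-1,-1/2), (0,-3/2)
  (m₁,m₂)=(0,-3/2): CG² = 1/5, CG = +√(1/5)   ← matches the target
  (m₁,m₂)=(-1,-1/2): CG² = 2/5, CG = −√(2/5)
  (m₁,m₂)=(-2,1/2): CG² = 2/5, CG = +√(2/5)
Pairs with CG² = 1/5: (0,-3/2): +√(1/5)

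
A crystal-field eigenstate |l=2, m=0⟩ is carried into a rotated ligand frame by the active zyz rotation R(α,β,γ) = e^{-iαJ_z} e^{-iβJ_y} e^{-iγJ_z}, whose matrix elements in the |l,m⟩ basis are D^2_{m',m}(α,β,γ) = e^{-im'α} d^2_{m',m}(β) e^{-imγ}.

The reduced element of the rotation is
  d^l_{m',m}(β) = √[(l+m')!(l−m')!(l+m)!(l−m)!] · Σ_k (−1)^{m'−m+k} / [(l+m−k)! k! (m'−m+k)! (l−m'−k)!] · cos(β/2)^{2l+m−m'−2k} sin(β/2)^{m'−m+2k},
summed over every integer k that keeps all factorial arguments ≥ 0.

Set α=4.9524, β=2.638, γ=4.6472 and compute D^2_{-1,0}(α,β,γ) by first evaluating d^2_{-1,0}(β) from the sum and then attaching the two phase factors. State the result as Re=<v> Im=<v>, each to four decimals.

D^2_{-1,0}(4.9524,2.6380,4.6472) = e^{-i·-1·4.9524}·d^2_{-1,0}(2.6380)·e^{-i·0·4.6472}. Compute d first:
Half-angle: c=0.249144, s=0.968466. N=√(1·6·2·2)=4.898979
The bounds max(0,m−m')=1 and min(l+m,l−m')=2 give 2 terms
  k=1: (−1)^0·4.8990/(2)·0.2491^3·0.9685^1 = +0.036687
  k=2: (−1)^1·4.8990/(2)·0.2491^1·0.9685^3 = -0.554345
d^2_{-1,0}(2.6380) = +0.036687 -0.554345 = -0.517658
D = (+0.237713-0.971335i)·(-0.517658)·(+1.000000+0.000000i) = -0.123054+0.502819i

Re=-0.1231 Im=0.5028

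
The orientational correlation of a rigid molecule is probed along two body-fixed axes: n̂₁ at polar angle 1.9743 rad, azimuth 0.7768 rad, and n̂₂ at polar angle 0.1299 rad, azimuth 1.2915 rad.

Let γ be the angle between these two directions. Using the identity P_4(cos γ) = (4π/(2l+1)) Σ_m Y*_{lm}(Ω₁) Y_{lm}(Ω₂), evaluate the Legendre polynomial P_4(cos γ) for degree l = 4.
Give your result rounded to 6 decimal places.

Expand P_4 via completeness: Σ_{m} conj(Y_{4,m}) at Ω₁ times Y_{4,m} at Ω₂ —
  m=-4: (-0.316414+0.010887i) × (+0.000055+0.000112i) = -0.000018-0.000035i  (running Σ = -0.000018-0.000035i)
  m=-3: (+0.263271-0.277215i) × (-0.002005+0.001805i) = -0.000028+0.001031i  (running Σ = -0.000046+0.000996i)
  m=-2: (+0.000385+0.022401i) × (-0.028000-0.017500i) = +0.000381-0.000634i  (running Σ = +0.000335+0.000362i)
  m=-1: (+0.234021+0.230031i) × (+0.065039-0.226781i) = +0.067387-0.038111i  (running Σ = +0.067722-0.037748i)
  m=0: (-0.083907-0.000000i) × (+0.776326+0.000000i) = -0.065139-0.000000i  (running Σ = +0.002583-0.037748i)
  m=1: (-0.234021+0.230031i) × (-0.065039-0.226781i) = +0.067387+0.038111i  (running Σ = +0.069970+0.000362i)
  m=2: (+0.000385-0.022401i) × (-0.028000+0.017500i) = +0.000381+0.000634i  (running Σ = +0.070352+0.000996i)
  m=3: (-0.263271-0.277215i) × (+0.002005+0.001805i) = -0.000028-0.001031i  (running Σ = +0.070324-0.000035i)
  m=4: (-0.316414-0.010887i) × (+0.000055-0.000112i) = -0.000018+0.000035i  (running Σ = +0.070306+0.000000i)
Σ over m = +0.070306+0.000000i; ×(4π/9) → +0.098165+0.000000i. Real part: 0.098165

0.098165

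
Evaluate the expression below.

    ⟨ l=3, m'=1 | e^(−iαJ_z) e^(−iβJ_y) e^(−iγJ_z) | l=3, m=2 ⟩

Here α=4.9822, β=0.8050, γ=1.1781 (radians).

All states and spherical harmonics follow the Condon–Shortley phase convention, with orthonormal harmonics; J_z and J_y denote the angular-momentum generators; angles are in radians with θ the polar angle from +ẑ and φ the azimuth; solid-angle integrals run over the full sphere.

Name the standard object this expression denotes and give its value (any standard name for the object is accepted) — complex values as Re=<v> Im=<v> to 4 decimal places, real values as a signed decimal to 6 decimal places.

This is a Wigner D-matrix element — the rotation-matrix element ⟨l m'| R(α,β,γ) |l m⟩ in the angular-momentum basis.
D^3_{1,2}(4.9822,0.8050,1.1781) = e^{-i·1·4.9822}·d^3_{1,2}(0.8050)·e^{-i·2·1.1781}. Compute d first:
c=cos(0.805000/2)=0.920085, s=sin(0.805000/2)=0.391720; N=√[24·2·120·1]=75.894664
k∈{1,2} keeps every argument non-negative
  k=1: (−1)^0·75.8947/(24)·0.9201^5·0.3917^1 = +0.816797
  k=2: (−1)^1·75.8947/(12)·0.9201^3·0.3917^3 = -0.296101
d^3_{1,2}(0.8050) = +0.816797 -0.296101 = +0.520696
Attach z-rotation phases: D = e^{-i(1)(4.9822)}·(+0.520696)·e^{-i(2)(1.1781)} = +0.256725-0.453009i

Wigner D-matrix element, Re=0.2567 Im=-0.4530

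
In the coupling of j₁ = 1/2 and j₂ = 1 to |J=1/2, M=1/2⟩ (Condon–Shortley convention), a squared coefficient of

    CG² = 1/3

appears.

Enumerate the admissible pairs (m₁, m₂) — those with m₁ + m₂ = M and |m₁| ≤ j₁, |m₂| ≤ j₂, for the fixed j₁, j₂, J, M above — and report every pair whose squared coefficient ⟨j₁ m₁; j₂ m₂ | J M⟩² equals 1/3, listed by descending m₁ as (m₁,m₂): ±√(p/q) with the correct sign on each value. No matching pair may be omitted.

Admissible pairs with m₁+m₂ = M = 1/2: (-1/2,1), (1/2,0)
  (m₁,m₂)=(1/2,0): CG² = 1/3, CG = +√(1/3)   ← matches the target
  (m₁,m₂)=(-1/2,1): CG² = 2/3, CG = −√(2/3)
Pairs with CG² = 1/3: (1/2,0): +√(1/3)

(1/2,0): +√(1/3)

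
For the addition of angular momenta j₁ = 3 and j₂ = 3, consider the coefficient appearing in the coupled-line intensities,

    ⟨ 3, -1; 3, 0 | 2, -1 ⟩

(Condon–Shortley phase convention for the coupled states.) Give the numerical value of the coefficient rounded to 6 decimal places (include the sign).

+√(1/42) = +0.154303

j₁+j₂−J=4  J+j₁−j₂=2  J−j₁+j₂=2  j₁+j₂+J+1=9
(j₁±m₁, j₂±m₂, J±M) = (2,4,3,3,1,3)
P² = 96/7
sum k=2..3:
  [2] +1/8 = 1/8
  [3] −1/12 = -1/12
S = 1/24
C² = P²·S² = 1/42 ; C = +0.154303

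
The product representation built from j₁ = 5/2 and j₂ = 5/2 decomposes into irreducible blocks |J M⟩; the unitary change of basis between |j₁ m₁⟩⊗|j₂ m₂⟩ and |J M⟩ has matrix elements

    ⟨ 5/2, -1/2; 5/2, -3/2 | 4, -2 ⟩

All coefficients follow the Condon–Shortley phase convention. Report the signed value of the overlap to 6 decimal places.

+0.422577  (= +√(5/28))

√[9·1!4!4!/10! · 2!3!1!4!2!6!] = √(20736/35)
  +(−1)^0/∏(0,1,3,1,1,3)! = 1/36  (running 1/36)
  +(−1)^1/∏(1,0,2,0,2,4)! = -1/96  (running 5/288)
⟨..|..⟩ = √(20736/35)·(5/288) = +0.422577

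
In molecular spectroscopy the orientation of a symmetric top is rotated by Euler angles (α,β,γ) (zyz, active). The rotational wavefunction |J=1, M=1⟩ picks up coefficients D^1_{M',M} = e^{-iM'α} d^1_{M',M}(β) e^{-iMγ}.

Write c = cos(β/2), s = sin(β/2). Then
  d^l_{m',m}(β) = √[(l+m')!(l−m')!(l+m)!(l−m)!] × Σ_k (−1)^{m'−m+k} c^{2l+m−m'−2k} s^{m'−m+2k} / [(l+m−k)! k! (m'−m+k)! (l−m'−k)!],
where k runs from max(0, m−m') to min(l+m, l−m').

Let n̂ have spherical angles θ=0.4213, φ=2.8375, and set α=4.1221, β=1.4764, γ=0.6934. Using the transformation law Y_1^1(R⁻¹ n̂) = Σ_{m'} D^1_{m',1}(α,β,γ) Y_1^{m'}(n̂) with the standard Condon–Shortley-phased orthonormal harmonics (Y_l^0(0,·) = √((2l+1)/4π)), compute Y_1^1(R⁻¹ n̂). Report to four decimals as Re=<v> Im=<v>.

Re=0.3251 Im=-0.0940

Need the full column D^1_{m',1} for m'=−1..1 at α=4.1221, β=1.4764, γ=0.6934.
cos(β/2)=0.739681, sin(β/2)=0.672958
d^1_{-1,1}: single k=2 term ⇒ +0.452872;  D = -0.434335-0.128244i
d^1_{0,1}: single k=1 term ⇒ +0.703959;  D = +0.541399-0.449939i
d^1_{1,1}: single k=0 term ⇒ +0.547128;  D = +0.056315+0.544222i
Y_1^{m'}(θ=0.4213,φ=2.8375) and Σ D·Y over m':
  (-0.4343-0.1282i)·(-0.1348-0.0423i)  (+0.5414-0.4499i)·(+0.4459+0.0000i)  (+0.0563+0.5442i)·(+0.1348-0.0423i)
Y_1^1(R⁻¹ n̂) = +0.325139-0.093973i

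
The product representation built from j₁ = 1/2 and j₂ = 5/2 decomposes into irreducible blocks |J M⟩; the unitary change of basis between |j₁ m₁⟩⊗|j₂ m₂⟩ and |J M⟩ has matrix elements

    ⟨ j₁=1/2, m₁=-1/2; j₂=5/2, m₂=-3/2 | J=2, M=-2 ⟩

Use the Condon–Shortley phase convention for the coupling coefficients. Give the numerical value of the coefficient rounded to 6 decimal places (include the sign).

triangle: 1!·0!·4!/6! = 24/720
(j±m)!: 0!·1!·1!·4!·0!·4! = 576
prefactor² = (2J+1)·Δ·N² = 96
  k=1: −1/(1!·0!·0!·0!·0!·4!) = -1/24
Σ = -1/24  ⇒  CG² = 96·(-1/24)² = 1/6
CG = −√(1/6) = -0.408248

-0.408248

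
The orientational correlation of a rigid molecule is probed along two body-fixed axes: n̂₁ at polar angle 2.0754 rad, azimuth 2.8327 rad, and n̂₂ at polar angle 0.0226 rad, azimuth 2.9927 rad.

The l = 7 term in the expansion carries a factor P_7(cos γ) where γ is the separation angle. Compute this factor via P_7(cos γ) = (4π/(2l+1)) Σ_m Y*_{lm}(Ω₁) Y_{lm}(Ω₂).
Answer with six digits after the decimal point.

Expand P_7 via completeness: Σ_{m} conj(Y_{7,m}) at Ω₁ times Y_{7,m} at Ω₂ —
  term(m=-7) = (0.000000, -0.000000)   from Y*(Ω₁)=(0.109807, 0.163486), Y(Ω₂)=(-0.000000, -0.000000)
  term(m=-6) = (-0.000000, 0.000000)   from Y*(Ω₁)=(0.113471, 0.390837), Y(Ω₂)=(0.000000, 0.000000)
  term(m=-5) = (0.000000, -0.000000)   from Y*(Ω₁)=(-0.010123, 0.384326), Y(Ω₂)=(-0.000000, -0.000000)
  term(m=-4) = (-0.000000, 0.000000)   from Y*(Ω₁)=(-0.002642, 0.007582), Y(Ω₂)=(0.000002, 0.000001)
  term(m=-3) = (-0.000031, 0.000016)   from Y*(Ω₁)=(0.205614, -0.273800), Y(Ω₂)=(-0.000092, -0.000044)
  term(m=-2) = (0.000610, -0.000202)   from Y*(Ω₁)=(0.136946, -0.097310), Y(Ω₂)=(0.003659, 0.001123)
  term(m=-1) = (0.025355, -0.004092)   from Y*(Ω₁)=(-0.265773, 0.084810), Y(Ω₂)=(-0.091043, -0.013657)
  term(m=+0) = (-0.223621, -0.000000)   from Y*(Ω₁)=(-0.206150, -0.000000), Y(Ω₂)=(1.084750, 0.000000)
  term(m=+1) = (0.025355, 0.004092)   from Y*(Ω₁)=(0.265773, 0.084810), Y(Ω₂)=(0.091043, -0.013657)
  term(m=+2) = (0.000610, 0.000202)   from Y*(Ω₁)=(0.136946, 0.097310), Y(Ω₂)=(0.003659, -0.001123)
  term(m=+3) = (-0.000031, -0.000016)   from Y*(Ω₁)=(-0.205614, -0.273800), Y(Ω₂)=(0.000092, -0.000044)
  term(m=+4) = (-0.000000, -0.000000)   from Y*(Ω₁)=(-0.002642, -0.007582), Y(Ω₂)=(0.000002, -0.000001)
  term(m=+5) = (0.000000, 0.000000)   from Y*(Ω₁)=(0.010123, 0.384326), Y(Ω₂)=(0.000000, -0.000000)
  term(m=+6) = (-0.000000, -0.000000)   from Y*(Ω₁)=(0.113471, -0.390837), Y(Ω₂)=(0.000000, -0.000000)
  term(m=+7) = (0.000000, 0.000000)   from Y*(Ω₁)=(-0.109807, 0.163486), Y(Ω₂)=(0.000000, -0.000000)
Accumulated sum (-0.171752, 0.000000); after 4π/(2l+1) scaling, (-0.143887, 0.000000) ⇒ P_7 = -0.143887

-0.143887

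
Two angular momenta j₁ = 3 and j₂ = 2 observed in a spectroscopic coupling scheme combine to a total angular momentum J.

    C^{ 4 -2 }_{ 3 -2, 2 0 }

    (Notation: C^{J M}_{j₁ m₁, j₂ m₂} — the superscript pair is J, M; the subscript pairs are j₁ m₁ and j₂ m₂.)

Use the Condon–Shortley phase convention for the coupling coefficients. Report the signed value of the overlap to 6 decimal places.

j₁+j₂−J=1  J+j₁−j₂=5  J−j₁+j₂=3  j₁+j₂+J+1=10
(j₁±m₁, j₂±m₂, J±M) = (1,5,2,2,2,6)
P² = 8640/7
sum k=0..1:
  [0] +1/240 = 1/240
  [1] −1/48 = -1/48
S = -1/60
C² = P²·S² = 12/35 ; C = -0.585540

−√(12/35) = -0.585540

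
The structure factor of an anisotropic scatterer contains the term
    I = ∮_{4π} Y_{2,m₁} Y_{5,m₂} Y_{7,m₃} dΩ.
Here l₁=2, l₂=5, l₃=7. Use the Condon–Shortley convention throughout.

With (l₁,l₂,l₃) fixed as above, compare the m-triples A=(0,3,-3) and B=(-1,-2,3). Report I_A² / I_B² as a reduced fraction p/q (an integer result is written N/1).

Shared (l₁,l₂,l₃)=(2,5,7): N and (l;000)² cancel in I_A²/I_B².
A: Δ = 0!·4!·10!/15! = 1/15015; Racah Σ t=0..0: t=0:+1/322560 = 1/322560; ⇒ 3j(2 5 7; 0 3 -3)² = 18/1001, sgn +1
B: Δ = 0!·4!·10!/15! = 1/15015; Racah Σ t=0..0: t=0:+1/181440 = 1/181440; ⇒ 3j(2 5 7; -1 -2 3)² = 32/1001, sgn +1
I_A²/I_B² = (18/1001)/(32/1001) = 9/16

9/16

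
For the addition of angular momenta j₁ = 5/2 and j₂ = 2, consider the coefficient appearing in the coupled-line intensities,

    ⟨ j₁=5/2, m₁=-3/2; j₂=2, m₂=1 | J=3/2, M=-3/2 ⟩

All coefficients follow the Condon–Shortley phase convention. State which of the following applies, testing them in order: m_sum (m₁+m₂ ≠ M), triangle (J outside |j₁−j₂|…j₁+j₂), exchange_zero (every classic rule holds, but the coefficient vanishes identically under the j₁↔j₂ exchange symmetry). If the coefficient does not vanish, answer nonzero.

m_sum

m-sum: m₁+m₂ = -3/2+1 = -1/2, M = -3/2  ✗ ⇒ coefficient is 0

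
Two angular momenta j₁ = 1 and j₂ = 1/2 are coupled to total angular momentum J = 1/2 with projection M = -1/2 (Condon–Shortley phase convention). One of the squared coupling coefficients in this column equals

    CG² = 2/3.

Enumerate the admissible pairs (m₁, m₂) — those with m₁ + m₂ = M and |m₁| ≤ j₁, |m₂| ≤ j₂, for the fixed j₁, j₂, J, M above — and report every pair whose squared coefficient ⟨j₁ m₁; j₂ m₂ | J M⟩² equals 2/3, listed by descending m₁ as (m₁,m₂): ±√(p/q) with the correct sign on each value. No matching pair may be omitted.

Admissible pairs with m₁+m₂ = M = -1/2: (-1,1/2), (0,-1/2)
  (m₁,m₂)=(0,-1/2): CG² = 1/3, CG = +√(1/3)
  (m₁,m₂)=(-1,1/2): CG² = 2/3, CG = −√(2/3)   ← matches the target
Pairs with CG² = 2/3: (-1,1/2): −√(2/3)

(-1,1/2): −√(2/3)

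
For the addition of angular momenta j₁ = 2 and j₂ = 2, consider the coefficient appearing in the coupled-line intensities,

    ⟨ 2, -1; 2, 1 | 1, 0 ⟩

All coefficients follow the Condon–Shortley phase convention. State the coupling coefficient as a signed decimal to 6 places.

+√(1/10) ≈ +0.316228

triangle: 3!·1!·1!/6! = 6/720
(j±m)!: 1!·3!·3!·1!·1!·1! = 36
prefactor² = (2J+1)·Δ·N² = 9/10
  k=2: +1/(2!·1!·1!·1!·0!·0!) = 1/2
  k=3: −1/(3!·0!·0!·0!·1!·1!) = -1/6
Σ = 1/3  ⇒  CG² = 9/10·(1/3)² = 1/10
CG = +√(1/10) = +0.316228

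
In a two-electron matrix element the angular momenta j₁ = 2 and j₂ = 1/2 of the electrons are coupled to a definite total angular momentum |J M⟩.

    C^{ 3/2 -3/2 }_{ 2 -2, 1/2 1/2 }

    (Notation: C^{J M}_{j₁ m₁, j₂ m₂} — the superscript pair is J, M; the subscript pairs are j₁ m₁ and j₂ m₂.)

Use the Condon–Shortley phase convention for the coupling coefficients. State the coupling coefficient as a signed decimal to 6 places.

−√(4/5) = -0.894427

triangle: 1!×3!×0!/5! = 6/120
(j±m)!: 0!×4!×1!×0!×0!×3! = 144
prefactor² = (2J+1)×Δ×N² = 144/5
  k=1: −1/(1!×0!×3!×0!×0!×0!) = -1/6
Σ = -1/6  ⇒  CG² = 144/5×(-1/6)² = 4/5
CG = −√(4/5) = -0.894427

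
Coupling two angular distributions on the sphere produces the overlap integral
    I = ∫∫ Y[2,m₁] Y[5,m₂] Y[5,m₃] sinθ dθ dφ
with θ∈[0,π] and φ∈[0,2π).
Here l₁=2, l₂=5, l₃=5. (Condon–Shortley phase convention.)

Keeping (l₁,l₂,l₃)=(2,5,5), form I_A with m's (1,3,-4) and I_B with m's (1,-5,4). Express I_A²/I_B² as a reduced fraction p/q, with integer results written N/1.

49/45

Same 2,5,5: normalisation and zero-m 3j drop out of the ratio.
A: Δ: 2! 2! 8! / 13! → 1/38610; sum: t=0:+1/80640 t=1:−1/10080 = -1/11520; 3j²(2 5 5; 1 3 -4) = Δ·Π!·Σ² = 49/1430  (sign +1)
B: Δ: 2! 2! 8! / 13! → 1/38610; sum: t=0:+1/80640 = 1/80640; 3j²(2 5 5; 1 -5 4) = Δ·Π!·Σ² = 9/286  (sign -1)
I_A²/I_B² = (49/1430)/(9/286) = 49/45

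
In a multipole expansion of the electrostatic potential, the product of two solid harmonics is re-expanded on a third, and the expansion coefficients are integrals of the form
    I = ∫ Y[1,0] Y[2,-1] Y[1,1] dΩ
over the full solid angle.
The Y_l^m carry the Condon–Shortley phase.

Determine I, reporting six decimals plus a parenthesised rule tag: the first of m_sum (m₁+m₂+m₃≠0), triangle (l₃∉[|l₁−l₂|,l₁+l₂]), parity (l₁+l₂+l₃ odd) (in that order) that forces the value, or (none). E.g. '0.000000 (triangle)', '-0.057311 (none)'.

-0.218510 (none)

Rules hold: Σm=0, L=4 even, 1≤1≤3.
N = 3·5·3 = 45
Δ = 2!·0!·2!/5! = 1/30
Racah Σ t=1..1: t=1:−1/1 = -1/1
⇒ 3j(1 2 1; 0 0 0)² = 2/15, sgn +1
Racah Σ t=1..1: t=1:−1/2 = -1/2
⇒ 3j(1 2 1; 0 -1 1)² = 1/10, sgn -1
4πI² = N·(3j₀)²·(3jₘ)² = 3/5
I = -1·√(0.6/4π) = -0.21850969
No selection rule forces the value: the integral is nonzero (none).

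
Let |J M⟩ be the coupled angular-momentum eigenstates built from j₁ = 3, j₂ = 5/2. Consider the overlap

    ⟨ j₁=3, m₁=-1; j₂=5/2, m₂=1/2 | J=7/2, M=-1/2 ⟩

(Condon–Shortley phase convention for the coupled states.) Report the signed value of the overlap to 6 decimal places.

−√(1/63) = -0.125988

j₁+j₂−J=2  J+j₁−j₂=4  J−j₁+j₂=3  j₁+j₂+J+1=10
(j₁±m₁, j₂±m₂, J±M) = (2,4,3,2,3,4)
P² = 9216/175
sum k=0..2:
  [0] +1/288 = 1/288
  [1] −1/12 = -1/12
  [2] +1/16 = 1/16
S = -5/288
C² = P²·S² = 1/63 ; C = -0.125988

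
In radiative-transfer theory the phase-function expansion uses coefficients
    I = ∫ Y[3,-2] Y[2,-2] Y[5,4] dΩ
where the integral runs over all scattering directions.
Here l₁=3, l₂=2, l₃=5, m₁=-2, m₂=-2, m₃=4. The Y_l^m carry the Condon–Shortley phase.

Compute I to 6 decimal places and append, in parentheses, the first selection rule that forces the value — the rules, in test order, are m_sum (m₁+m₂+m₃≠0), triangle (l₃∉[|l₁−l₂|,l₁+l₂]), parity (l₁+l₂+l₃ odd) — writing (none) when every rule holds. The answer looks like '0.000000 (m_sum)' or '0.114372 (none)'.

Rules hold: Σm=0, L=10 even, 1≤5≤5.
N = 7·5·11 = 385
Δ = 0!·6!·4!/11! = 1/2310
Racah Σ t=0..0: t=0:+1/144 = 1/144
⇒ 3j(3 2 5; 0 0 0)² = 10/231, sgn -1
Racah Σ t=0..0: t=0:+1/2880 = 1/2880
⇒ 3j(3 2 5; -2 -2 4)² = 3/55, sgn -1
4πI² = N·(3j₀)²·(3jₘ)² = 10/11
I = +1·√(0.909091/4π) = 0.26896683
No selection rule forces the value: the integral is nonzero (none).

0.268967 (none)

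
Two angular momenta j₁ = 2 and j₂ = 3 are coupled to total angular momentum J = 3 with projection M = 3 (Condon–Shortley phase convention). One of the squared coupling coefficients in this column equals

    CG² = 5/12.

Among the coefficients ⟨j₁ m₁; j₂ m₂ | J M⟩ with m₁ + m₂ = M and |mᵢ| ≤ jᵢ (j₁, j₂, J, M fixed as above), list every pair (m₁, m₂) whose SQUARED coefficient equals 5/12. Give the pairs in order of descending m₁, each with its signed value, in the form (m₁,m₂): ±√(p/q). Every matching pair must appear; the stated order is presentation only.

(1,2): −√(5/12); (0,3): +√(5/12)

Admissible pairs with m₁+m₂ = M = 3: (0,3), (1,2), (2,1)
  (m₁,m₂)=(2,1): CG² = 1/6, CG = +√(1/6)
  (m₁,m₂)=(1,2): CG² = 5/12, CG = −√(5/12)   ← matches the target
  (m₁,m₂)=(0,3): CG² = 5/12, CG = +√(5/12)   ← matches the target
Pairs with CG² = 5/12: (1,2): −√(5/12); (0,3): +√(5/12)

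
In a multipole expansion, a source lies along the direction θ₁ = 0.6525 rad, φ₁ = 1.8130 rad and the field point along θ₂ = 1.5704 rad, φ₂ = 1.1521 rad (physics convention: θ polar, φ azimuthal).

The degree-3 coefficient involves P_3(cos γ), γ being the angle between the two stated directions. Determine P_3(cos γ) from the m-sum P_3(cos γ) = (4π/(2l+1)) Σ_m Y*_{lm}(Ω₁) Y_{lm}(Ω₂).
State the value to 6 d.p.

Addition theorem: P_3(cos γ) = (4π/7) Σ_m Y*_{lm}(Ω₁) Y_{lm}(Ω₂), m = −3…3:
  m=-3: Y*=+0.062044-0.069804i  Y=-0.396733+0.129147i  product -0.015600+0.035706i
  m=-2: Y*=-0.264925-0.139410i  Y=-0.000271-0.000301i  product +0.000030+0.000118i
  m=-1: Y*=-0.101502+0.410849i  Y=-0.131395+0.295264i  product -0.107972-0.083953i
  m=+0: Y*=+0.046462-0.000000i  Y=-0.000444+0.000000i  product -0.000021+0.000000i
  m=+1: Y*=+0.101502+0.410849i  Y=+0.131395+0.295264i  product -0.107972+0.083953i
  m=+2: Y*=-0.264925+0.139410i  Y=-0.000271+0.000301i  product +0.000030-0.000118i
  m=+3: Y*=-0.062044-0.069804i  Y=+0.396733+0.129147i  product -0.015600-0.035706i
Σ over m = -0.247104+0.000000i; ×(4π/7) → -0.443601+0.000000i. Real part: -0.443601

-0.443601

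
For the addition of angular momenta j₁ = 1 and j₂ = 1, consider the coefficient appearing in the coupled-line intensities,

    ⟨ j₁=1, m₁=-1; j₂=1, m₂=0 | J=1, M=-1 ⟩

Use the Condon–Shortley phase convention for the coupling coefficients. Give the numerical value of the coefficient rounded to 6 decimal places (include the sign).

√[3·1!1!1!/4! · 0!2!1!1!0!2!] = √(1/2)
  +(−1)^1/∏(1,0,1,0,0,1)! = -1  (running -1)
⟨..|..⟩ = √(1/2)·(-1) = -0.707107

−√(1/2) = -0.707107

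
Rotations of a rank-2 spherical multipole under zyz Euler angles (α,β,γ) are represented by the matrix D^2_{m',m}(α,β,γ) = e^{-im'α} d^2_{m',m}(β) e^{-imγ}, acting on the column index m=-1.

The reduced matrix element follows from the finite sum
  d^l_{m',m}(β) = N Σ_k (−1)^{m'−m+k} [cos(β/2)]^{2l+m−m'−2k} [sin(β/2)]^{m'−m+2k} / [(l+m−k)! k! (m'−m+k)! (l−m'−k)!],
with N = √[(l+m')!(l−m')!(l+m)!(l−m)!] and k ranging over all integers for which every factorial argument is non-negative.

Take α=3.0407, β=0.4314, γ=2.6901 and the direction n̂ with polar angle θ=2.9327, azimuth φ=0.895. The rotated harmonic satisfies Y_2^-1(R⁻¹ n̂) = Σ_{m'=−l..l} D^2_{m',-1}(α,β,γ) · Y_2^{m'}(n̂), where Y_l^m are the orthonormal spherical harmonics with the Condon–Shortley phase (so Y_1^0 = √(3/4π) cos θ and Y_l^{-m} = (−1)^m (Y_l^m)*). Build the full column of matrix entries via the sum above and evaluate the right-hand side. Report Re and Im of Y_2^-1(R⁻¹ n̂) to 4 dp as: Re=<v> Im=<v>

Re=0.2544 Im=0.0165

Need the full column D^2_{m',-1} for m'=−2..2 at α=3.0407, β=0.4314, γ=2.6901.
cos(β/2)=0.976827, sin(β/2)=0.214031
d^2_{-2,-1}: single k=1 term ⇒ +0.398988;  D = -0.316835+0.242502i
d^2_{-1,-1}: k∈[0..1] ⇒ +0.910480 -0.131133 = +0.779347;  D = +0.663439-0.408938i
d^2_{0,-1}: k∈[0..1] ⇒ -0.488659 +0.023460 = -0.465199;  D = +0.418584-0.202970i
d^2_{1,-1}: k∈[0..1] ⇒ +0.131133 -0.002098 = +0.129034;  D = +0.121185-0.044318i
d^2_{2,-1}: single k=0 term ⇒ -0.019155;  D = +0.018561-0.004734i
Y_2^{m'}(θ=2.9327,φ=0.895) and Σ D·Y over m':
  (-0.3168+0.2425i)·(-0.0036-0.0162i)  (+0.6634-0.4089i)·(-0.0980+0.1223i)  (+0.4186-0.2030i)·(+0.5901+0.0000i)  (+0.1212-0.0443i)·(+0.0980+0.1223i)  (+0.0186-0.0047i)·(-0.0036+0.0162i)
Y_2^-1(R⁻¹ n̂) = +0.254354+0.016496i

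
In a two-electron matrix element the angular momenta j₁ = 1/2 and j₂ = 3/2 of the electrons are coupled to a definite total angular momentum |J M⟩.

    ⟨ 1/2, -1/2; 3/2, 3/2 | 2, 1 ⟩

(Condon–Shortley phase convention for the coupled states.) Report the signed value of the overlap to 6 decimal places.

+√(1/4) ≈ +0.500000

j₁+j₂−J=0  J+j₁−j₂=1  J−j₁+j₂=3  j₁+j₂+J+1=5
(j₁±m₁, j₂±m₂, J±M) = (0,1,3,0,3,1)
P² = 9
sum k=0..0:
  [0] +1/6 = 1/6
S = 1/6
C² = P²·S² = 1/4 ; C = +0.500000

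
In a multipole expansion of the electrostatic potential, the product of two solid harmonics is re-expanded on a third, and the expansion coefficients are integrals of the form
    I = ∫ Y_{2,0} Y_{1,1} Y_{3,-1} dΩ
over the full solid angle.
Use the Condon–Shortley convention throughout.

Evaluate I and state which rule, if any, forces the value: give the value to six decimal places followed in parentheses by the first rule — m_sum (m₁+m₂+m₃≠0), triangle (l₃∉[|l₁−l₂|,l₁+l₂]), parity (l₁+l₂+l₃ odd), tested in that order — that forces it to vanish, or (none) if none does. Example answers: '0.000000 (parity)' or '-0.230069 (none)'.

-0.202301 (none)

Checks pass: Σm=0; 6 even; l₃=3∈[1,3].
(2·2+1)(2·1+1)(2·3+1) = 105
Δ: 0! 4! 2! / 7! → 1/105
sum: t=0:+1/4 = 1/4
3j²(2 1 3; 0 0 0) = Δ·Π!·Σ² = 3/35  (sign -1)
sum: t=0:+1/8 = 1/8
3j²(2 1 3; 0 1 -1) = Δ·Π!·Σ² = 2/35  (sign +1)
combine: 4πI² = 105·3/35·2/35 = 18/35
take √, sign -1: I = -0.20230066
No selection rule forces the value: the integral is nonzero (none).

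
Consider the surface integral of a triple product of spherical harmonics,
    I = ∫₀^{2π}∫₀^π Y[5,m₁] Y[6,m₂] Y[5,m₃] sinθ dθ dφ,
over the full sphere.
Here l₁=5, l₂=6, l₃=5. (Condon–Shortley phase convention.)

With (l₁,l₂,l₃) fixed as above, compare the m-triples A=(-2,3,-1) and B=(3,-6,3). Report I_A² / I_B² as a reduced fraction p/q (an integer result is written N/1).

Shared (l₁,l₂,l₃)=(5,6,5): N and (l;000)² cancel in I_A²/I_B².
A: Δ = 6!·4!·6!/17! = 1/28588560; Racah Σ t=3..6: t=3:−1/622080 t=4:+1/34560 t=5:−1/23040 t=6:+1/155520 = -1/103680; ⇒ 3j(5 6 5; -2 3 -1)² = 9/2431, sgn -1
B: Δ = 6!·4!·6!/17! = 1/28588560; Racah Σ t=0..0: t=0:+1/2073600 = 1/2073600; ⇒ 3j(5 6 5; 3 -6 3)² = 28/1105, sgn +1
I_A²/I_B² = (9/2431)/(28/1105) = 45/308

45/308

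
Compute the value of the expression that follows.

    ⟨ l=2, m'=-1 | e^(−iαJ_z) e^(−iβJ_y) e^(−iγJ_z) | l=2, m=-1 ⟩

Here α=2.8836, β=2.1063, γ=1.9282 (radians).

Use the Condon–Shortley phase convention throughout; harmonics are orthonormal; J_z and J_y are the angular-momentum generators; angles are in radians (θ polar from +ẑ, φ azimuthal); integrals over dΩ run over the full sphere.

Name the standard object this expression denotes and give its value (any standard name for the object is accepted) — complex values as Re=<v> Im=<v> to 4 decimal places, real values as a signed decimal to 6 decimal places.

Wigner D-matrix element, Re=-0.0491 Im=0.4923

This is a Wigner D-matrix element — the rotation-matrix element ⟨l m'| R(α,β,γ) |l m⟩ in the angular-momentum basis.
Split into d^2_{-1,-1}(β=2.1063) × two z-phases.
c=cos(2.106300/2)=0.494836, s=sin(2.106300/2)=0.868986; N=√[1·6·1·6]=6.000000
k∈{0,1} keeps every argument non-negative
  k=0: (−1)^0·6.0000/(6)·0.4948^4·0.8690^0 = +0.059958
  k=1: (−1)^1·6.0000/(2)·0.4948^2·0.8690^2 = -0.554715
d^2_{-1,-1}(2.1063) = +0.059958 -0.554715 = -0.494757
Attach z-rotation phases: D = e^{-i(-1)(2.8836)}·(-0.494757)·e^{-i(-1)(1.9282)} = -0.049103+0.492315i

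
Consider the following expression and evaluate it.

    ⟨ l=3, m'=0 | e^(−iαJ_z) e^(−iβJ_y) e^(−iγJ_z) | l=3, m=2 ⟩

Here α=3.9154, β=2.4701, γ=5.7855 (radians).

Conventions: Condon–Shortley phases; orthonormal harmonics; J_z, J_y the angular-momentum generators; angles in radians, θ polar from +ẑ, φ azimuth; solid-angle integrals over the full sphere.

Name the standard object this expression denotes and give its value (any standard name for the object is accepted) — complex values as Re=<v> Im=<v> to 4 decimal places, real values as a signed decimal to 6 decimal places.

This is a Wigner D-matrix element — the rotation-matrix element ⟨l m'| R(α,β,γ) |l m⟩ in the angular-momentum basis.
First d^3_{0,2}(β=2.4701), then the phase factors e^{-i(0)α} and e^{-i(2)γ}:
With c≡cos(β/2)=0.329474 and s≡sin(β/2)=0.944165, N=[6·6·120·1]^{1/2}=65.726707
The bounds max(0,m−m')=2 and min(l+m,l−m')=3 give 2 terms
  k=2: (−1)^0·65.7267/(12)·0.3295^4·0.9442^2 = +0.057536
  k=3: (−1)^1·65.7267/(12)·0.3295^2·0.9442^4 = -0.472491
d^3_{0,2}(2.4701) = +0.057536 -0.472491 = -0.414955
D = (+1.000000+0.000000i)·(-0.414955)·(+0.544192+0.838961i) = -0.225815-0.348131i

Wigner D-matrix element, Re=-0.2258 Im=-0.3481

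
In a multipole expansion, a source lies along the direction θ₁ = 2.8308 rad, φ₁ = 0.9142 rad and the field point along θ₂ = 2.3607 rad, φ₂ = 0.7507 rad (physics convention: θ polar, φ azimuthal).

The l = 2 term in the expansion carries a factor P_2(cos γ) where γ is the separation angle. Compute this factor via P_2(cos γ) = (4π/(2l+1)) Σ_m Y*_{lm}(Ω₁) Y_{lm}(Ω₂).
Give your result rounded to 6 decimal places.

Summing Y*_{l m}(θ₁,φ₁)·Y_{l m}(θ₂,φ₂) over m ∈ [−2, 2]; prefactor 4π/(2·2+1) = 2.513274:
  m=-2: (-0.009203, 0.034933) × (0.013272, -0.190936) = (0.006548, 0.002221)  (running Σ = (0.006548, 0.002221))
  m=-1: (-0.137307, -0.178167) × (-0.282437, 0.263487) = (0.085725, 0.014142)  (running Σ = (0.092273, 0.016363))
  m=0: (0.542295, -0.000000) × (0.161959, 0.000000) = (0.087829, 0.000000)  (running Σ = (0.180102, 0.016363))
  m=1: (0.137307, -0.178167) × (0.282437, 0.263487) = (0.085725, -0.014142)  (running Σ = (0.265828, 0.002221))
  m=2: (-0.009203, -0.034933) × (0.013272, 0.190936) = (0.006548, -0.002221)  (running Σ = (0.272375, 0.000000))
Total Σ_m = (0.272375, 0.000000). Multiply by 2.513274: (0.684554, 0.000000). P_2(cos γ) = 0.684554

0.684554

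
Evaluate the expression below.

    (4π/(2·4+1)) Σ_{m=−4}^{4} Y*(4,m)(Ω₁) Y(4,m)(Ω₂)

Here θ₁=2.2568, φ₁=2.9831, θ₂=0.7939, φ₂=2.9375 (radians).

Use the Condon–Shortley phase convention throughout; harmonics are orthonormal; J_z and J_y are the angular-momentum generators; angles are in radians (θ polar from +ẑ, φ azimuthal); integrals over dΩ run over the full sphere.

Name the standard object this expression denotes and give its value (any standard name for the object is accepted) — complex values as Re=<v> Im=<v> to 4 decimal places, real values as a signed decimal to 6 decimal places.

Legendre polynomial (addition theorem), +0.332551

This sum is the spherical-harmonic addition theorem: it equals the Legendre polynomial P_l(cos γ) of the angle γ between the two directions.
Expand P_4 via completeness: Σ_{m} conj(Y_{4,m}) at Ω₁ times Y_{4,m} at Ω₂ —
  [-4]  conj(Y_{4,-4})(Ω₁) = +0.127817-0.093973i ; Y_{4,-4}(Ω₂) = +0.078368+0.083379i ; Δ = +0.017852+0.003293i
  [-3]  conj(Y_{4,-3})(Ω₁) = +0.326587-0.168152i ; Y_{4,-3}(Ω₂) = -0.260390-0.182876i ; Δ = -0.115791-0.015940i
  [-2]  conj(Y_{4,-2})(Ω₁) = +0.344242-0.112928i ; Y_{4,-2}(Ω₂) = +0.381034+0.164788i ; Δ = +0.149777+0.013698i
  [-1]  conj(Y_{4,-1})(Ω₁) = -0.043778+0.006997i ; Y_{4,-1}(Ω₂) = -0.102018-0.021115i ; Δ = +0.004614+0.000211i
  [+0]  conj(Y_{4,0})(Ω₁) = -0.359931-0.000000i ; Y_{4,0}(Ω₂) = -0.348032+0.000000i ; Δ = +0.125268+0.000000i
  [+1]  conj(Y_{4,1})(Ω₁) = +0.043778+0.006997i ; Y_{4,1}(Ω₂) = +0.102018-0.021115i ; Δ = +0.004614-0.000211i
  [+2]  conj(Y_{4,2})(Ω₁) = +0.344242+0.112928i ; Y_{4,2}(Ω₂) = +0.381034-0.164788i ; Δ = +0.149777-0.013698i
  [+3]  conj(Y_{4,3})(Ω₁) = -0.326587-0.168152i ; Y_{4,3}(Ω₂) = +0.260390-0.182876i ; Δ = -0.115791+0.015940i
  [+4]  conj(Y_{4,4})(Ω₁) = +0.127817+0.093973i ; Y_{4,4}(Ω₂) = +0.078368-0.083379i ; Δ = +0.017852-0.003293i
Accumulated sum +0.238172+0.000000i; after 4π/(2l+1) scaling, +0.332551+0.000000i ⇒ P_4 = 0.332551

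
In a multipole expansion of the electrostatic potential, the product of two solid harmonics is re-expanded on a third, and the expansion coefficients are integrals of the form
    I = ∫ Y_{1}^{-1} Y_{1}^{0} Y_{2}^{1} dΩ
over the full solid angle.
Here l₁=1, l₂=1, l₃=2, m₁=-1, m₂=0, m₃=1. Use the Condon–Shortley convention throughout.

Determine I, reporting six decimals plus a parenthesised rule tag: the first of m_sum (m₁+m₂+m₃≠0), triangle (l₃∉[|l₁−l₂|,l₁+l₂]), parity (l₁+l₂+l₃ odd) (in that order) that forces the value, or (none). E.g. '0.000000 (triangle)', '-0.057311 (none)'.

Checks pass: Σm=0; 4 even; l₃=2∈[0,2].
(2·1+1)(2·1+1)(2·2+1) = 45
Δ: 0! 2! 2! / 5! → 1/30
sum: t=0:+1/1 = 1/1
3j²(1 1 2; 0 0 0) = Δ·Π!·Σ² = 2/15  (sign +1)
sum: t=0:+1/2 = 1/2
3j²(1 1 2; -1 0 1) = Δ·Π!·Σ² = 1/10  (sign -1)
combine: 4πI² = 45·2/15·1/10 = 3/5
take √, sign -1: I = -0.21850969
No selection rule forces the value: the integral is nonzero (none).

-0.218510 (none)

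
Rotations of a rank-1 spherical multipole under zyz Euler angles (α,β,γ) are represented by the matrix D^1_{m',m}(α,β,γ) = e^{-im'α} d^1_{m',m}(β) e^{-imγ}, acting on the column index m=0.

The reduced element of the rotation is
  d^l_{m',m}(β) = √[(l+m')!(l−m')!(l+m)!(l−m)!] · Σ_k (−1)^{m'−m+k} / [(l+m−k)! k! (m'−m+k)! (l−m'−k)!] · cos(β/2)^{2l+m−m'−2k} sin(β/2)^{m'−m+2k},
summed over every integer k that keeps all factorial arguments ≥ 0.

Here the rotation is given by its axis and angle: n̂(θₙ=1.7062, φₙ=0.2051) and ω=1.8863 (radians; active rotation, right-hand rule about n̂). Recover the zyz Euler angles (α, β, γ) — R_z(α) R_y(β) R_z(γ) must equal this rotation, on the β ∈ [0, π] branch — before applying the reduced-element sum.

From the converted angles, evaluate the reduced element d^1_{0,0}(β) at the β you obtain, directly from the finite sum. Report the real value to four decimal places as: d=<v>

Axis–angle → zyz. n̂ = (sinθₙcosφₙ, sinθₙsinφₙ, cosθₙ) = (+0.970079, +0.201801, -0.134990), ω = 1.8863.
R = I cosω + sinω [n̂]ₓ + (1−cosω) n̂n̂ᵀ gives
  R = [+0.922763, +0.384834, +0.020255; +0.128180, -0.256935, -0.957890; -0.363425, +0.886503, -0.286419]
β = atan2(√(R₁₃²+R₂₃²), R₃₃) = 1.861283; α = atan2(R₂₃, R₁₃) mod 2π = 4.733531; γ = atan2(R₃₂, −R₃₁) mod 2π = 1.181739
d^1_{0,0}(β=1.8613) via the finite sum:
Half-angle: c=0.597320, s=0.802003. N=√(1·1·1·1)=1.000000
k: max(0,(0)−(0))=0 … min(1+(0),1−(0))=1
  k=0: (−1)^0·1.0000/(1)·0.5973^2·0.8020^0 = +0.356791
  k=1: (−1)^1·1.0000/(1)·0.5973^0·0.8020^2 = -0.643209
d^1_{0,0}(1.8613) = +0.356791 -0.643209 = -0.286419

d=-0.2864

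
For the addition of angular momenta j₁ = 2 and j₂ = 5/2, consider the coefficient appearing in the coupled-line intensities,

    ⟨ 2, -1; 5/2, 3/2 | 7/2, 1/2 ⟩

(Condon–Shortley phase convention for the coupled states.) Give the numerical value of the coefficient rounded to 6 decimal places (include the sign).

-0.619780

√[8·1!3!4!/9! · 1!3!4!1!4!3!] = √(2304/35)
  +(−1)^0/∏(0,1,3,4,0,0)! = 1/144  (running 1/144)
  +(−1)^1/∏(1,0,2,3,1,1)! = -1/12  (running -11/144)
⟨..|..⟩ = √(2304/35)·(-11/144) = -0.619780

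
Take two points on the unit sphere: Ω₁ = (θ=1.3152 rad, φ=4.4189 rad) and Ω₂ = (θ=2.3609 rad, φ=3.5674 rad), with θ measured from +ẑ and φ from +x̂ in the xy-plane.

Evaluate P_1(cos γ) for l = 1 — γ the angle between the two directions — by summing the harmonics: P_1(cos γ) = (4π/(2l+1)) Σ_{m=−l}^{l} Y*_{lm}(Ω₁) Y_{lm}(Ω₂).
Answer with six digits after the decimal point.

0.269008

Summing Y*_{l m}(θ₁,φ₁)·Y_{l m}(θ₂,φ₂) over m ∈ [−1, 1]; prefactor 4π/(2·1+1) = 4.188790:
  [-1]  conj(Y_{1,-1})(Ω₁) = (-0.096702, -0.319977) ; Y_{1,-1}(Ω₂) = (-0.221437, 0.100434) ; Δ = (0.053550, 0.061143)
  [+0]  conj(Y_{1,0})(Ω₁) = (0.123530, -0.000000) ; Y_{1,0}(Ω₂) = (-0.347116, 0.000000) ; Δ = (-0.042879, 0.000000)
  [+1]  conj(Y_{1,1})(Ω₁) = (0.096702, -0.319977) ; Y_{1,1}(Ω₂) = (0.221437, 0.100434) ; Δ = (0.053550, -0.061143)
Accumulated sum (0.064221, 0.000000); after 4π/(2l+1) scaling, (0.269008, 0.000000) ⇒ P_1 = 0.269008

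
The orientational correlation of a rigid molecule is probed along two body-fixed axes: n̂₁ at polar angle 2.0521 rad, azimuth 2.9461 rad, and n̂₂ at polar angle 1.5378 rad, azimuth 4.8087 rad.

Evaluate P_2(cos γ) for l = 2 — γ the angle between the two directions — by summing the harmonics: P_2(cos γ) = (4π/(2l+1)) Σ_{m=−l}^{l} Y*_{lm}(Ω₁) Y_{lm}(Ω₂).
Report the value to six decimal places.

-0.390544

Summing Y*_{l m}(θ₁,φ₁)·Y_{l m}(θ₂,φ₂) over m ∈ [−2, 2]; prefactor 4π/(2·2+1) = 2.513274:
  m=-2: (0.28059 - 0.11566j) × (-0.37872 + 0.07387j) = -0.09772 + 0.06453j  (running Σ = -0.09772 + 0.06453j)
  m=-1: (0.31097 - 0.06158j) × (0.00245 + 0.02535j) = 0.00232 + 0.00773j  (running Σ = -0.09540 + 0.07226j)
  m=0: (-0.11262 + 0.00000j) × (-0.31436 + 0.00000j) = 0.03540 + 0.00000j  (running Σ = -0.05999 + 0.07226j)
  m=1: (-0.31097 - 0.06158j) × (-0.00245 + 0.02535j) = 0.00232 - 0.00773j  (running Σ = -0.05767 + 0.06453j)
  m=2: (0.28059 + 0.11566j) × (-0.37872 - 0.07387j) = -0.09772 - 0.06453j  (running Σ = -0.15539 + 0.00000j)
Accumulated sum -0.15539 + 0.00000j; after 4π/(2l+1) scaling, -0.39054 + 0.00000j ⇒ P_2 = -0.390544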